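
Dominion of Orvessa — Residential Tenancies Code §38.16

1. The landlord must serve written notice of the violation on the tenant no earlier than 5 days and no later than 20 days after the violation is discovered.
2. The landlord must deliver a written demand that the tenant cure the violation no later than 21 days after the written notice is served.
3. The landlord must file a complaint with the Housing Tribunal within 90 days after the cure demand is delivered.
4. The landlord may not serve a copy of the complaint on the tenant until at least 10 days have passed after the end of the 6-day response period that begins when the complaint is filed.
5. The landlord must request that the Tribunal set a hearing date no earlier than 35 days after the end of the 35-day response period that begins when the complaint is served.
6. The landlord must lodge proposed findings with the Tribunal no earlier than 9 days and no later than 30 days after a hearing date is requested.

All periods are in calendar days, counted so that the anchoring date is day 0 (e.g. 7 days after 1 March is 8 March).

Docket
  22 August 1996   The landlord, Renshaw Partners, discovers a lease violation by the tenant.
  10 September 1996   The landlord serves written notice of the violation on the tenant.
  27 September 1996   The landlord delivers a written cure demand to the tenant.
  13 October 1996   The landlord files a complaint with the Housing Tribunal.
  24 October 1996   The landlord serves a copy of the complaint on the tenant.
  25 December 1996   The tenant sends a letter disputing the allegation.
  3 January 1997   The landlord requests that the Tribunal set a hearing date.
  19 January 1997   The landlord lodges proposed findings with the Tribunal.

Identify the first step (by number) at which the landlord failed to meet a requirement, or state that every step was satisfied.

(1) the permitted window runs from 22 August 1996 + 5 = 27 August 1996 to 22 August 1996 + 20 = 11 September 1996; done 10 September 1996 — within the window.
(2) due by 10 September 1996 + 21 days = 1 October 1996; done 27 September 1996 — timely.
(3) due by 27 September 1996 + 90 days = 26 December 1996; done 13 October 1996 — timely.
(4) permitted from 19 October 1996 + 10 days = 29 October 1996 onward; 24 October 1996 is 5 days before the earliest permitted date.

Step 4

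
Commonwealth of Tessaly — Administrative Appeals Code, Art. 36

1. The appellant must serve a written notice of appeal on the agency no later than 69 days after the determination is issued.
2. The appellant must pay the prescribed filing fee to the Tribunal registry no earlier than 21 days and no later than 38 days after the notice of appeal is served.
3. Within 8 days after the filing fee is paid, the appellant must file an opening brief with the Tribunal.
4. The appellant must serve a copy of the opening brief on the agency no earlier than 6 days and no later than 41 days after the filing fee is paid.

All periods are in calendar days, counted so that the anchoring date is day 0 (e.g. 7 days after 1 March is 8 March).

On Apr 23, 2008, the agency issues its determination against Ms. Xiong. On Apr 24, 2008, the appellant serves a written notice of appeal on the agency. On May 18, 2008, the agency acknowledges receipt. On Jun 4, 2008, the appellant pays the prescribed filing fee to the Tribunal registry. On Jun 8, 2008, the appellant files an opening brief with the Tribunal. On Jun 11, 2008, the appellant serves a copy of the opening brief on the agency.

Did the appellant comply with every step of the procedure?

No

(1) due by Apr 23, 2008 + 69 days = Jul 1, 2008; Apr 24, 2008 is within that limit.
(2) the permitted window runs from Apr 24, 2008 + 21 = May 15, 2008 to Apr 24, 2008 + 38 = Jun 1, 2008; Jun 4, 2008 is 3 days past the end of the window.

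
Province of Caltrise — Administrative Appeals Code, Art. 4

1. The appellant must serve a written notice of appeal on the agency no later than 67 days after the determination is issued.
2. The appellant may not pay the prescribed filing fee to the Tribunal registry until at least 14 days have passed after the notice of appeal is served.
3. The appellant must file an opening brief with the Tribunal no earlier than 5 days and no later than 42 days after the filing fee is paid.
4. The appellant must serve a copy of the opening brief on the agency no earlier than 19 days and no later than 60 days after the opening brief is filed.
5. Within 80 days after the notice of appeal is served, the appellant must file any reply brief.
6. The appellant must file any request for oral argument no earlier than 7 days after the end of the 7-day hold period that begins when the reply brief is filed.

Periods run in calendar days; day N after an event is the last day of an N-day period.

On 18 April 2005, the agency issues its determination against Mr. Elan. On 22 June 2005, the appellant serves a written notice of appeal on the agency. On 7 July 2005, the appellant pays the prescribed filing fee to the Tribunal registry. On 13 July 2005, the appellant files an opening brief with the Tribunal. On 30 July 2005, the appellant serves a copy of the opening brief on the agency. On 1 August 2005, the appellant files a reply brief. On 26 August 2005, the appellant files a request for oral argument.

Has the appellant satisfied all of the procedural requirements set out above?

No

(1) due by 18 April 2005 + 67 days = 24 June 2005; done 22 June 2005 — timely.
(2) permitted from 22 June 2005 + 14 days = 6 July 2005 onward; done 7 July 2005, after the minimum wait.
(3) the permitted window runs from 7 July 2005 + 5 = 12 July 2005 to 7 July 2005 + 42 = 18 August 2005; done 13 July 2005 — within the window.
(4) the permitted window runs from 13 July 2005 + 19 = 1 August 2005 to 13 July 2005 + 60 = 11 September 2005; 30 July 2005 is 2 days too early.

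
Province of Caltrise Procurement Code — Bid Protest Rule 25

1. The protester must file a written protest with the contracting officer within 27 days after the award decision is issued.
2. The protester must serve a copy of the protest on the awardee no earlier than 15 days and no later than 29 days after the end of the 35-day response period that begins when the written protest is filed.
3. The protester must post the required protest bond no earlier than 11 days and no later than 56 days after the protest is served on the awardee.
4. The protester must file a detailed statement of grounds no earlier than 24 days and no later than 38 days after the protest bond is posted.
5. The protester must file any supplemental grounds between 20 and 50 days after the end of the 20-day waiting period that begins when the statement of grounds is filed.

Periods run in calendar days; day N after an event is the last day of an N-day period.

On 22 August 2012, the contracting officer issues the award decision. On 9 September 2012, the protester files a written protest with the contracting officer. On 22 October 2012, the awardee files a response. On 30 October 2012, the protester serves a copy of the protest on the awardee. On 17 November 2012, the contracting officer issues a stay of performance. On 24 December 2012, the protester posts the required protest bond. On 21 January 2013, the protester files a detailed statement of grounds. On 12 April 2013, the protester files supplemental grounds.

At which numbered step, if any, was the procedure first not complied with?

Step 5

(1) due by 22 August 2012 + 27 days = 18 September 2012; 9 September 2012 is within that limit.
(2) the permitted window runs from 14 October 2012 + 15 = 29 October 2012 to 14 October 2012 + 29 = 12 November 2012; 30 October 2012 falls inside that range.
(3) the permitted window runs from 30 October 2012 + 11 = 10 November 2012 to 30 October 2012 + 56 = 25 December 2012; 24 December 2012 falls inside that range.
(4) the permitted window runs from 24 December 2012 + 24 = 17 January 2013 to 24 December 2012 + 38 = 31 January 2013; done 21 January 2013 — within the window.
(5) the permitted window runs from 10 February 2013 + 20 = 2 March 2013 to 10 February 2013 + 50 = 1 April 2013; done 12 April 2013 — 11 days after the window closed.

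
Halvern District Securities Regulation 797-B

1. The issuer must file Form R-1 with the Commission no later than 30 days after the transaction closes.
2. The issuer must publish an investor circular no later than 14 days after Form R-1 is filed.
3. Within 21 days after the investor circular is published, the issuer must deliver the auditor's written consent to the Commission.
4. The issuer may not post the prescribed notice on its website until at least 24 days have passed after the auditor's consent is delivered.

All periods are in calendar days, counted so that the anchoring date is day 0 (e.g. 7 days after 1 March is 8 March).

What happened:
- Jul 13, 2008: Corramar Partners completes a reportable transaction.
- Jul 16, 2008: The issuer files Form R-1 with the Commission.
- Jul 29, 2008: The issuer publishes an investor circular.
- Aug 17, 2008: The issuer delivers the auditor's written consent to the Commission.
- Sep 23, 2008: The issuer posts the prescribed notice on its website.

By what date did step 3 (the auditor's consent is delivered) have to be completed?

Step 3 runs from Jul 29, 2008, when the investor circular is published. 21 days after Jul 29, 2008 is Aug 19, 2008.

Aug 19, 2008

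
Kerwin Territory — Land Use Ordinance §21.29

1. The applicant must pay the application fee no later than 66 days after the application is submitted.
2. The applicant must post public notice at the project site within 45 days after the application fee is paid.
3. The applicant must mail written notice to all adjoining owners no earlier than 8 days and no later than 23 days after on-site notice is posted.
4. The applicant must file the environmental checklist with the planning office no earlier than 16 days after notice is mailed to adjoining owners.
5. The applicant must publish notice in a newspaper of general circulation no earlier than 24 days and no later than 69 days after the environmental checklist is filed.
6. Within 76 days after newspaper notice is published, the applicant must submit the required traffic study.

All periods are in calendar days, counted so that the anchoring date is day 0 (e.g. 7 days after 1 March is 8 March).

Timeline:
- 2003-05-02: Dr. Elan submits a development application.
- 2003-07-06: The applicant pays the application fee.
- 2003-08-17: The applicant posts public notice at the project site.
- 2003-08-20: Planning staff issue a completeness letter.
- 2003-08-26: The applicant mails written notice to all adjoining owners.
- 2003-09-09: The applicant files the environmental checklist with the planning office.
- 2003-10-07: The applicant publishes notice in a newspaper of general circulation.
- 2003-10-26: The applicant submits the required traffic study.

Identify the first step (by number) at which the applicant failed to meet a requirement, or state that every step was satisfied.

Step 1 — counting 66 days from 2003-05-02 (when the application is submitted) gives a deadline of 2003-07-07; done 2003-07-06 — timely.
Step 2 — counting 45 days from 2003-07-06 (when the application fee is paid) gives a deadline of 2003-08-20; completed 2003-08-17, before the deadline.
Step 3 — 8 and 23 days from 2003-08-17 (when on-site notice is posted) are 2003-08-25 and 2003-09-09 respectively; done 2003-08-26 — within the window.
Step 4 — must wait 16 days from 2003-08-26 (when notice is mailed to adjoining owners), so not before 2003-09-11; 2003-09-09 is 2 days before the earliest permitted date.

Step 4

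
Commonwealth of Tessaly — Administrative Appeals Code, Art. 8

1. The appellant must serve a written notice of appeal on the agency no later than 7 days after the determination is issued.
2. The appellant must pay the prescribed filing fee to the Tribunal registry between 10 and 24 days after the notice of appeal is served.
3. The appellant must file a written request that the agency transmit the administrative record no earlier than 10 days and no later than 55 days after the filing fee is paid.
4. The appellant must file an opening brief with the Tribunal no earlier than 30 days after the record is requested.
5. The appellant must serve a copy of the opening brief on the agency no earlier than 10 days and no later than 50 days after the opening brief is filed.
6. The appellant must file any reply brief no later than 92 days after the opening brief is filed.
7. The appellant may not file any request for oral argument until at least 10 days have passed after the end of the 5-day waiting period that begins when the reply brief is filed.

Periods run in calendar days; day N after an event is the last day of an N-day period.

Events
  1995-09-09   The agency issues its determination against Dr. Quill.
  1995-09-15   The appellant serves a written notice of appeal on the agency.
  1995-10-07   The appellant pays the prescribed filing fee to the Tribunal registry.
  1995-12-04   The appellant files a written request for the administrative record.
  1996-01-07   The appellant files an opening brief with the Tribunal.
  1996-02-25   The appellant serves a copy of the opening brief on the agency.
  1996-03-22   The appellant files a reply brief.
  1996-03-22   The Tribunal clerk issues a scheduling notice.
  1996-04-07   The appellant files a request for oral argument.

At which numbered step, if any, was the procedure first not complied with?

Step 1 — counting 7 days from 1995-09-09 (when the determination is issued) gives a deadline of 1995-09-16; completed 1995-09-15, before the deadline.
Step 2 — 10 and 24 days from 1995-09-15 (when the notice of appeal is served) are 1995-09-25 and 1995-10-09 respectively; 1995-10-07 falls inside that range.
Step 3 — 10 and 55 days from 1995-10-07 (when the filing fee is paid) are 1995-10-17 and 1995-12-01 respectively; done 1995-12-04 — 3 days after the window closed.
Later steps need not be reached.

Step 3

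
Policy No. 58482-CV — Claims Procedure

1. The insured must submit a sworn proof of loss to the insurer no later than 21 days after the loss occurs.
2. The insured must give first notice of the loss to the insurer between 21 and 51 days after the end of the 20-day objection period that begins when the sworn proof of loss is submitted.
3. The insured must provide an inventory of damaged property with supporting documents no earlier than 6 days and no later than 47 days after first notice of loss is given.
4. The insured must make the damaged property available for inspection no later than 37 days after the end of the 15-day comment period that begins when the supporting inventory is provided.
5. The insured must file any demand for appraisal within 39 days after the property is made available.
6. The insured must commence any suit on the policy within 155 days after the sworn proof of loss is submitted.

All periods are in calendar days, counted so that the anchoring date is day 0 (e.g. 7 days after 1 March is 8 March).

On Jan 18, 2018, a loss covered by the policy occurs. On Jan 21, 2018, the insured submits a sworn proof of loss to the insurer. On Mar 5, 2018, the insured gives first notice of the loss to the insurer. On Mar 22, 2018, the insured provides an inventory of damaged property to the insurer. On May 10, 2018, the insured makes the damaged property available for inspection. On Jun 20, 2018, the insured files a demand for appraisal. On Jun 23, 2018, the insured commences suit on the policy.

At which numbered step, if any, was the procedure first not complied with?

Step 5

Step 1 — counting 21 days from Jan 18, 2018 (when the loss occurs) gives a deadline of Feb 8, 2018; completed Jan 21, 2018, before the deadline.
Step 2 — 21 and 51 days from Feb 10, 2018 (end of the 20-day objection period, which began when the sworn proof of loss is submitted on Jan 21, 2018) are Mar 3, 2018 and Apr 2, 2018 respectively; done Mar 5, 2018 — within the window.
Step 3 — 6 and 47 days from Mar 5, 2018 (when first notice of loss is given) are Mar 11, 2018 and Apr 21, 2018 respectively; done Mar 22, 2018 — within the window.
Step 4 — counting 37 days from Apr 6, 2018 (end of the 15-day comment period, which began when the supporting inventory is provided on Mar 22, 2018) gives a deadline of May 13, 2018; done May 10, 2018 — timely.
Step 5 — counting 39 days from May 10, 2018 (when the property is made available) gives a deadline of Jun 18, 2018; Jun 20, 2018 misses that deadline by 2 days.
No need to go further; step 5 was not satisfied.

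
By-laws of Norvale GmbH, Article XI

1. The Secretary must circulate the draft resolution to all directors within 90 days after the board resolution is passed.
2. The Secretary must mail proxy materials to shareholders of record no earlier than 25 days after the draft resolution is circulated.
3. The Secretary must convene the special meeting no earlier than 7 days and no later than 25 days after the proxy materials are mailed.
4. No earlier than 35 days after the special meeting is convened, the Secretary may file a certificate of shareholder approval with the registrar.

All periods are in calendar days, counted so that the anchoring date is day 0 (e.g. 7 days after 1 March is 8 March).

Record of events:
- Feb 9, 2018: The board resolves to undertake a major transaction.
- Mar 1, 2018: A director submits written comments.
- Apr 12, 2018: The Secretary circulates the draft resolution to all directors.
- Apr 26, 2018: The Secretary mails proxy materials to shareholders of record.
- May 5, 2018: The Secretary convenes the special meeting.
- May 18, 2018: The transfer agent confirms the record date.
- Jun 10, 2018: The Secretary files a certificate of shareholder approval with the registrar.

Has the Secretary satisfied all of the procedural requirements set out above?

(1) due by Feb 9, 2018 + 90 days = May 10, 2018; Apr 12, 2018 is within that limit.
(2) permitted from Apr 12, 2018 + 25 days = May 7, 2018 onward; Apr 26, 2018 is 11 days before the earliest permitted date.
The analysis stops there.

No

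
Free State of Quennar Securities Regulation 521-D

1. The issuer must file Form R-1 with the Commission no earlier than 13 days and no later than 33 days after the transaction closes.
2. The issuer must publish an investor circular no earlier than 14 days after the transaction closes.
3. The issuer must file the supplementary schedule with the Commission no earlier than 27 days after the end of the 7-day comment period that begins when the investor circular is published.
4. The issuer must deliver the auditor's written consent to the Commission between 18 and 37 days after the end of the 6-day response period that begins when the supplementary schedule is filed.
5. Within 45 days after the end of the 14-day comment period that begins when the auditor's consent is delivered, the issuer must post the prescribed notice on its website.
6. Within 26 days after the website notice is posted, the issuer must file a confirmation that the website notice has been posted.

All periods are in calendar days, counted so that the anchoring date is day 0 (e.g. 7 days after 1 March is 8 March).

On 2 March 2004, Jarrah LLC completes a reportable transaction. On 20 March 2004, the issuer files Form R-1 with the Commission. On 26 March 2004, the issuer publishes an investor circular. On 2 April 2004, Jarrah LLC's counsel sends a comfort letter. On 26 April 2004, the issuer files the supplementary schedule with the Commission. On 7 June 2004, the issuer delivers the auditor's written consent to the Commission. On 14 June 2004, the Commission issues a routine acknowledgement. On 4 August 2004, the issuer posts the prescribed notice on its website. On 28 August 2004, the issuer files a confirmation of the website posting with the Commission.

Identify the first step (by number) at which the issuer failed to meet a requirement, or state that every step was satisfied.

Step 1 — 13 and 33 days from 2 March 2004 (when the transaction closes) are 15 March 2004 and 4 April 2004 respectively; 20 March 2004 falls inside that range.
Step 2 — must wait 14 days from 2 March 2004 (when the transaction closes), so not before 16 March 2004; 26 March 2004 is on or after that date.
Step 3 — must wait 27 days from 2 April 2004 (end of the 7-day comment period, which began when the investor circular is published on 26 March 2004), so not before 29 April 2004; 26 April 2004 is 3 days before the earliest permitted date.
That is the first point of non-compliance.

Step 3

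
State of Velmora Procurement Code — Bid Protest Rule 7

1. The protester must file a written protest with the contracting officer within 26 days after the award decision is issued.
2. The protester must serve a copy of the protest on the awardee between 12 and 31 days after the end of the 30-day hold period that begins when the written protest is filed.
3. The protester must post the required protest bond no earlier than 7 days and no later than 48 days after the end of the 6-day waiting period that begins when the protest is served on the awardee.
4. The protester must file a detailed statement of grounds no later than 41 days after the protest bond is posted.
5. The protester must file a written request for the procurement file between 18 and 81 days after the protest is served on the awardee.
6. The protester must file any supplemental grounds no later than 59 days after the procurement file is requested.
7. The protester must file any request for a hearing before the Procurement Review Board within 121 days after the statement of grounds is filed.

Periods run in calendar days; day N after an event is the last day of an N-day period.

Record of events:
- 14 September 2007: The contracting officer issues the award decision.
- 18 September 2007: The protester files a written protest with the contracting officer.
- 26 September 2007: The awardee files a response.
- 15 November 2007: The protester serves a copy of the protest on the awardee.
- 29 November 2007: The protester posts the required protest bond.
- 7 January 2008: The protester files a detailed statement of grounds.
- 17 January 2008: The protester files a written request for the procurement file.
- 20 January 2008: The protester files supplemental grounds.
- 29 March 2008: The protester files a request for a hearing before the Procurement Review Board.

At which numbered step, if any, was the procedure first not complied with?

Step 1 — counting 26 days from 14 September 2007 (when the award decision is issued) gives a deadline of 10 October 2007; 18 September 2007 is within that limit.
Step 2 — 12 and 31 days from 18 October 2007 (end of the 30-day hold period, which began when the written protest is filed on 18 September 2007) are 30 October 2007 and 18 November 2007 respectively; done 15 November 2007, which is between those dates.
Step 3 — 7 and 48 days from 21 November 2007 (end of the 6-day waiting period, which began when the protest is served on the awardee on 15 November 2007) are 28 November 2007 and 8 January 2008 respectively; 29 November 2007 falls inside that range.
Step 4 — counting 41 days from 29 November 2007 (when the protest bond is posted) gives a deadline of 9 January 2008; done 7 January 2008 — timely.
Step 5 — 18 and 81 days from 15 November 2007 (when the protest is served on the awardee) are 3 December 2007 and 4 February 2008 respectively; 17 January 2008 falls inside that range.
Step 6 — counting 59 days from 17 January 2008 (when the procurement file is requested) gives a deadline of 16 March 2008; 20 January 2008 is within that limit.
Step 7 — counting 121 days from 7 January 2008 (when the statement of grounds is filed) gives a deadline of 7 May 2008; completed 29 March 2008, before the deadline.

None — every step was satisfied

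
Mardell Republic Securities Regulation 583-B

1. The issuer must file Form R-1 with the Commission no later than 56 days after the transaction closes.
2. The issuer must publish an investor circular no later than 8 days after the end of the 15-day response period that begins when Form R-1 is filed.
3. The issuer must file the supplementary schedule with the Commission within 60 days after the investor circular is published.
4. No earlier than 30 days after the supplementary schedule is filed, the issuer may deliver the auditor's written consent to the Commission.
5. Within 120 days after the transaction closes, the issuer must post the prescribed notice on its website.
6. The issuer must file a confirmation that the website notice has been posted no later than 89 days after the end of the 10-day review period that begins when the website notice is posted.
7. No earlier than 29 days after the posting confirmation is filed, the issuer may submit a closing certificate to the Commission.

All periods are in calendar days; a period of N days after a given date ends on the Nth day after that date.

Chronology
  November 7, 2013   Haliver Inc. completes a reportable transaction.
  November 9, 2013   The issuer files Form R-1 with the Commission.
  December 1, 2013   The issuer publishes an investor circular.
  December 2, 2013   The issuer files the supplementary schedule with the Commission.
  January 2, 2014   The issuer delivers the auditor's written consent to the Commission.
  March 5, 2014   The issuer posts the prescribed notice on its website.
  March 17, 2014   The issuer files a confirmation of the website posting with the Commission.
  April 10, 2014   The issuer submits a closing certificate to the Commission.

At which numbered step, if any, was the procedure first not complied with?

(1) due by November 7, 2013 + 56 days = January 2, 2014; completed November 9, 2013, before the deadline.
(2) due by November 24, 2013 + 8 days = December 2, 2013; December 1, 2013 is within that limit.
(3) due by December 1, 2013 + 60 days = January 30, 2014; December 2, 2013 is within that limit.
(4) permitted from December 2, 2013 + 30 days = January 1, 2014 onward; done January 2, 2014 — permitted.
(5) due by November 7, 2013 + 120 days = March 7, 2014; March 5, 2014 is within that limit.
(6) due by March 15, 2014 + 89 days = June 12, 2014; March 17, 2014 is within that limit.
(7) permitted from March 17, 2014 + 29 days = April 15, 2014 onward; April 10, 2014 is 5 days before the earliest permitted date.
The procedure was therefore not followed at step 7.

Step 7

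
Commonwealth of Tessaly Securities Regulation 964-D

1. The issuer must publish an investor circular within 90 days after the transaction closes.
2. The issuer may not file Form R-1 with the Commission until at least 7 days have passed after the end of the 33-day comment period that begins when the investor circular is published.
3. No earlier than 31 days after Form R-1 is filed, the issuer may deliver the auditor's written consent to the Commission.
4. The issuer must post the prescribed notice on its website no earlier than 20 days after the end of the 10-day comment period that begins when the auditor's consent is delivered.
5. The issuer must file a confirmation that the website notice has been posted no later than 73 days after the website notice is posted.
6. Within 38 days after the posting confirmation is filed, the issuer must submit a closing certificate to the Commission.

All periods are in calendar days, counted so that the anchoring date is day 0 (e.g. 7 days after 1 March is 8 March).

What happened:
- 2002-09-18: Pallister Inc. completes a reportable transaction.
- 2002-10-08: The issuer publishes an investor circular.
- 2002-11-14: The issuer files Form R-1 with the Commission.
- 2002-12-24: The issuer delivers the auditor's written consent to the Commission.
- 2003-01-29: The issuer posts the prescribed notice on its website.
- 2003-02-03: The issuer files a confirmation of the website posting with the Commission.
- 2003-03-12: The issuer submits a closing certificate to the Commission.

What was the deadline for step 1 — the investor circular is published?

Step 1 runs from 2002-09-18, when the transaction closes. 90 days after 2002-09-18 is 2002-12-17.

2002-12-17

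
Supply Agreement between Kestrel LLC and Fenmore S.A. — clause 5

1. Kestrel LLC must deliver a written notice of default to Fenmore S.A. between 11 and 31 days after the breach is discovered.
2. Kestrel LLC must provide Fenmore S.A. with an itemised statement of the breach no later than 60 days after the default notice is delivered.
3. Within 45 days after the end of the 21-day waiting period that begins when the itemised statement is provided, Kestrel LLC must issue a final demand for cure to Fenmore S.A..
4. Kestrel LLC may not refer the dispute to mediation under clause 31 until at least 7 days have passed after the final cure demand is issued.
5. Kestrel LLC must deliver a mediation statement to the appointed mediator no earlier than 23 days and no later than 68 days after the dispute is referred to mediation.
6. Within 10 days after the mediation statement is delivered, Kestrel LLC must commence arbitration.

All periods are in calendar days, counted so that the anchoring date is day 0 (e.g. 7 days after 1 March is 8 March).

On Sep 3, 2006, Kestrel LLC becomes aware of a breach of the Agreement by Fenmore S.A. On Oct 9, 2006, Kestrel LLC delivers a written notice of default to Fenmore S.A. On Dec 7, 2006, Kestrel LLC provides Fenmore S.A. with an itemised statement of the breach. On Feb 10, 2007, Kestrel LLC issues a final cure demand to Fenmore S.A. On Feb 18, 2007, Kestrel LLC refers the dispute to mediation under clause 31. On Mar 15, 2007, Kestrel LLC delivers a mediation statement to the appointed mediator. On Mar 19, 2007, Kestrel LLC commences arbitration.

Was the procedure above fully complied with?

Step 1 — 11 and 31 days from Sep 3, 2006 (when the breach is discovered) are Sep 14, 2006 and Oct 4, 2006 respectively; Oct 9, 2006 is 5 days past the end of the window.
The analysis stops there.

No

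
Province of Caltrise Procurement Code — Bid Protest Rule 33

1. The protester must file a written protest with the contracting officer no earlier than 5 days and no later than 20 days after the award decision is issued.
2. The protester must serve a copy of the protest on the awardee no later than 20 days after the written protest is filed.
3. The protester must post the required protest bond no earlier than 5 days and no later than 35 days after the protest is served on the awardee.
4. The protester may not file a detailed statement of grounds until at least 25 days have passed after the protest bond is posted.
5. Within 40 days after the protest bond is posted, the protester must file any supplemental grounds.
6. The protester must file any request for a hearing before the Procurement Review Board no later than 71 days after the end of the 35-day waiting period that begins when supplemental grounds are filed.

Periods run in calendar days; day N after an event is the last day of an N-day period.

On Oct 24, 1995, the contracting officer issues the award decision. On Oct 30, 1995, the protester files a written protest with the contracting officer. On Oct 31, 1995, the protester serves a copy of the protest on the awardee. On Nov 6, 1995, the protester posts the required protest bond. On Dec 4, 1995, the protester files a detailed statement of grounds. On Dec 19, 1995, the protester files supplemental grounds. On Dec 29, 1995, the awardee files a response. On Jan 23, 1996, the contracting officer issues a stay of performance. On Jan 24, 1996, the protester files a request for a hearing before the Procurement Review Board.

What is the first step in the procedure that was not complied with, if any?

(1) the permitted window runs from Oct 24, 1995 + 5 = Oct 29, 1995 to Oct 24, 1995 + 20 = Nov 13, 1995; done Oct 30, 1995, which is between those dates.
(2) due by Oct 30, 1995 + 20 days = Nov 19, 1995; completed Oct 31, 1995, before the deadline.
(3) the permitted window runs from Oct 31, 1995 + 5 = Nov 5, 1995 to Oct 31, 1995 + 35 = Dec 5, 1995; Nov 6, 1995 falls inside that range.
(4) permitted from Nov 6, 1995 + 25 days = Dec 1, 1995 onward; Dec 4, 1995 is on or after that date.
(5) due by Nov 6, 1995 + 40 days = Dec 16, 1995; not done until Dec 19, 1995, 3 days after the deadline.
No need to go further; step 5 was not satisfied.

Step 5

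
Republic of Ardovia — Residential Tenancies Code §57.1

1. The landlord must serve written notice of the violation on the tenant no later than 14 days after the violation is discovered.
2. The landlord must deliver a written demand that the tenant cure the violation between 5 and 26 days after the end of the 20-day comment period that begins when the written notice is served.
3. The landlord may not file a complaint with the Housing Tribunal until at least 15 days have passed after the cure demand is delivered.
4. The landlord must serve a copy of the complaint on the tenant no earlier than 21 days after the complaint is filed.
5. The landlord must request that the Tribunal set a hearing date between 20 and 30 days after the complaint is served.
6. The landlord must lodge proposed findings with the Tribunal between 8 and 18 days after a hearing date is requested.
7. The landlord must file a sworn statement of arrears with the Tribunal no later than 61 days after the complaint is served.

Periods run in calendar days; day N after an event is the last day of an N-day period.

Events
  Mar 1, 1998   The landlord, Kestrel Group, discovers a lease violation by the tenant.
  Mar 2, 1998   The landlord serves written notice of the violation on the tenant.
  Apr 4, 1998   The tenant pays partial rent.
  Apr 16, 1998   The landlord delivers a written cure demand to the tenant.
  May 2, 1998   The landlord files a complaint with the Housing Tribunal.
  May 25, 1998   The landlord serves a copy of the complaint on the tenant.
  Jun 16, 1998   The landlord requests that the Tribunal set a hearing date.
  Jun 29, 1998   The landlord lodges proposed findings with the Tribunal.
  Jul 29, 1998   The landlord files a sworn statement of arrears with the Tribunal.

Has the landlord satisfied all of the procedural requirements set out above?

No

Step 1: 14 days after Mar 1, 1998 (when the violation is discovered) is Mar 15, 1998; completed Mar 2, 1998, before the deadline.
Step 2: the window is 5–26 days after Mar 22, 1998 (end of the 20-day comment period, which began when the written notice is served on Mar 2, 1998), so Mar 27, 1998 through Apr 17, 1998; done Apr 16, 1998 — within the window.
Step 3: the earliest permitted date is 15 days after Apr 16, 1998 (when the cure demand is delivered), i.e. May 1, 1998; May 2, 1998 is on or after that date.
Step 4: the earliest permitted date is 21 days after May 2, 1998 (when the complaint is filed), i.e. May 23, 1998; May 25, 1998 is on or after that date.
Step 5: the window is 20–30 days after May 25, 1998 (when the complaint is served), so Jun 14, 1998 through Jun 24, 1998; Jun 16, 1998 falls inside that range.
Step 6: the window is 8–18 days after Jun 16, 1998 (when a hearing date is requested), so Jun 24, 1998 through Jul 4, 1998; done Jun 29, 1998, which is between those dates.
Step 7: 61 days after May 25, 1998 (when the complaint is served) is Jul 25, 1998; not done until Jul 29, 1998, 4 days after the deadline.
The procedure was therefore not followed at step 7.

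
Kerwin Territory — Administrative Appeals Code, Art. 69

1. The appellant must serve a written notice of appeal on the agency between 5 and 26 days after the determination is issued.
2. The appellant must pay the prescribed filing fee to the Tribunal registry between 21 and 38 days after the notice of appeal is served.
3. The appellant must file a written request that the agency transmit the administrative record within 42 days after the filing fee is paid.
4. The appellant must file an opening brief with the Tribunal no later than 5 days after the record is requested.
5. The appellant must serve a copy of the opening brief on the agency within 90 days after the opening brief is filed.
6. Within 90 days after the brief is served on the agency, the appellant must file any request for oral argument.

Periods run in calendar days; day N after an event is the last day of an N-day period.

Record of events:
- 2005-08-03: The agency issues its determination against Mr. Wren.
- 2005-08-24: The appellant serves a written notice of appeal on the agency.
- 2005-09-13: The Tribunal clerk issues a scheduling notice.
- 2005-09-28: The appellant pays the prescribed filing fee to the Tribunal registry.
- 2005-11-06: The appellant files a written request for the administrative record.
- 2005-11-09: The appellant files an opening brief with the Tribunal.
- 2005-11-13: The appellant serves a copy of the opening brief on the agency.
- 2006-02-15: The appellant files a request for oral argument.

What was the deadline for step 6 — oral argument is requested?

Step 6 runs from 2005-11-13, when the brief is served on the agency. 90 days after 2005-11-13 is 2006-02-11.

2006-02-11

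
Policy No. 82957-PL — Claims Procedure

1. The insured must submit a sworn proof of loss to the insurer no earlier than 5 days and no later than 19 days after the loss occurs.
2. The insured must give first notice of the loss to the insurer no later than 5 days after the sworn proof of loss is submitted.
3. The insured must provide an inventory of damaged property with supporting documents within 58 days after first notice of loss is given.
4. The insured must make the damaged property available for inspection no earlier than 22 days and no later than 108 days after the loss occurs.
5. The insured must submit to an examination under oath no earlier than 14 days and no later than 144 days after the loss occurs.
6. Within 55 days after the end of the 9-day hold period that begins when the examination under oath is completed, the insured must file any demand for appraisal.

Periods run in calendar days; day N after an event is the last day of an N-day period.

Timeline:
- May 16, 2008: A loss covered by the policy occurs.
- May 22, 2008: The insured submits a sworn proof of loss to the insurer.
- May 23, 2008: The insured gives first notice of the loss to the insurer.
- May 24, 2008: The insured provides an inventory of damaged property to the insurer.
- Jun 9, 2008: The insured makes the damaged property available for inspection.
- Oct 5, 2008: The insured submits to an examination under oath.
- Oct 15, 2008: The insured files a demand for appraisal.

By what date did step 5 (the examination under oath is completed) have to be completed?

Step 5 runs from May 16, 2008, when the loss occurs. The window is 14–144 days after May 16, 2008; it closes on Oct 7, 2008.

Oct 7, 2008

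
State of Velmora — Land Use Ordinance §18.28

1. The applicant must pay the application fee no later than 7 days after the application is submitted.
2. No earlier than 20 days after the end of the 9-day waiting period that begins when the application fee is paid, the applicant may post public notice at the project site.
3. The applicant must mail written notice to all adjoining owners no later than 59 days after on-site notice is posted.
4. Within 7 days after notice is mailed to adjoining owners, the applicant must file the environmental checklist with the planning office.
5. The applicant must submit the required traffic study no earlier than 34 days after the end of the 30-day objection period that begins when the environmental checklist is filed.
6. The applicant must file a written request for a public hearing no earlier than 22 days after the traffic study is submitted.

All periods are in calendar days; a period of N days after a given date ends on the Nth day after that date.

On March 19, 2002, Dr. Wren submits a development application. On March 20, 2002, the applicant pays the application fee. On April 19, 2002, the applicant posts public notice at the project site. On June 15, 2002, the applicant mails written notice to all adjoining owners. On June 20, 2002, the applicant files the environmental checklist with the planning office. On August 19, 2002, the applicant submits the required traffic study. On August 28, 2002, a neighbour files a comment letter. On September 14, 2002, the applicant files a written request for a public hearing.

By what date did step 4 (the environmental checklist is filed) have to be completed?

June 22, 2002

Step 4 runs from June 15, 2002, when notice is mailed to adjoining owners. 7 days after June 15, 2002 is June 22, 2002.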